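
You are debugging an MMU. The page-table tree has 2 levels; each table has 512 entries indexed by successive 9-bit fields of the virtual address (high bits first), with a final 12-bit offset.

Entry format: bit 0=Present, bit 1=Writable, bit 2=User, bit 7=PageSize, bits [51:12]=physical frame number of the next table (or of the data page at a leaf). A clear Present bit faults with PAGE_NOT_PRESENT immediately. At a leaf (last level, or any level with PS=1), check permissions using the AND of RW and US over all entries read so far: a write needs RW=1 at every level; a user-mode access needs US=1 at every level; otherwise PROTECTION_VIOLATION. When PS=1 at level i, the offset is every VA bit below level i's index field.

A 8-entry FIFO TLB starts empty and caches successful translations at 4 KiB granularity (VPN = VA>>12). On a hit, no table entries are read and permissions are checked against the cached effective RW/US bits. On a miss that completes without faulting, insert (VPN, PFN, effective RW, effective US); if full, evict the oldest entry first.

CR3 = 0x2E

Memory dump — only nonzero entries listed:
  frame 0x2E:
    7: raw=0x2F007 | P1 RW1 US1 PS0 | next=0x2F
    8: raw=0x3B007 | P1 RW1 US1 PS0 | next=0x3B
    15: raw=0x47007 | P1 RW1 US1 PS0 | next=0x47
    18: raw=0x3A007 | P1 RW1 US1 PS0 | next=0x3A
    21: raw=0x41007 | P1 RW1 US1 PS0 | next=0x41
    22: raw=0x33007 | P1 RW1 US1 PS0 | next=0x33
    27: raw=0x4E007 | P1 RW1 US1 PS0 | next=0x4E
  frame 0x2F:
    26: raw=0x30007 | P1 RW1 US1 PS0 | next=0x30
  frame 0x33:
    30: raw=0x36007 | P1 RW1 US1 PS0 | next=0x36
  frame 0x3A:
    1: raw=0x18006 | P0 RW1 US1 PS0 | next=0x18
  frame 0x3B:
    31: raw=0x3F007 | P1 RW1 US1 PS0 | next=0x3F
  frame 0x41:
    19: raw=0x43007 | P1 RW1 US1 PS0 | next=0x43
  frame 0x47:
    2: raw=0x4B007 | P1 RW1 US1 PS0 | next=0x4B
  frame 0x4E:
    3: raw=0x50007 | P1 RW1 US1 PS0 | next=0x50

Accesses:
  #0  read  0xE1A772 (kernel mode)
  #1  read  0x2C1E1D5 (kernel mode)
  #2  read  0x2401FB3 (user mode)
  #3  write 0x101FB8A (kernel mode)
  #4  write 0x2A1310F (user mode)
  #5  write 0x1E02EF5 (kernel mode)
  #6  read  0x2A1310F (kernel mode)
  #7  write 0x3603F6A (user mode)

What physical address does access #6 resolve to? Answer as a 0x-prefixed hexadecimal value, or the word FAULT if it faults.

Per-access translation:
#0 VA=0xE1A772 (r,kernel):
  lvl0: tbl 0x2E, slot 7 ⇒ 0x2F007 (P1/RW1/US1/PS0)
  lvl1: tbl 0x2F, slot 26 ⇒ 0x30007 (P1/RW1/US1/PS0)
  → PA=0x30772  (2 entries read)
#1 VA=0x2C1E1D5 (r,kernel):
  lvl0: tbl 0x2E, slot 22 ⇒ 0x33007 (P1/RW1/US1/PS0)
  lvl1: tbl 0x33, slot 30 ⇒ 0x36007 (P1/RW1/US1/PS0)
  → PA=0x361D5  (2 entries read)
#2 VA=0x2401FB3 (r,user):
  lvl0: tbl 0x2E, slot 18 ⇒ 0x3A007 (P1/RW1/US1/PS0)
  lvl1: tbl 0x3A, slot 1 ⇒ 0x18006 (P0/RW1/US1/PS0)
  ✗ PAGE_NOT_PRESENT  [2 reads]
#3 VA=0x101FB8A (w,kernel):
  lvl0: tbl 0x2E, slot 8 ⇒ 0x3B007 (P1/RW1/US1/PS0)
  lvl1: tbl 0x3B, slot 31 ⇒ 0x3F007 (P1/RW1/US1/PS0)
  → PA=0x3FB8A  (2 entries read)
#4 VA=0x2A1310F (w,user):
  lvl0: tbl 0x2E, slot 21 ⇒ 0x41007 (P1/RW1/US1/PS0)
  lvl1: tbl 0x41, slot 19 ⇒ 0x43007 (P1/RW1/US1/PS0)
  → PA=0x4310F  (2 entries read)
#5 VA=0x1E02EF5 (w,kernel):
  lvl0: tbl 0x2E, slot 15 ⇒ 0x47007 (P1/RW1/US1/PS0)
  lvl1: tbl 0x47, slot 2 ⇒ 0x4B007 (P1/RW1/US1/PS0)
  → PA=0x4BEF5  (2 entries read)
#6 VA=0x2A1310F (r,kernel):
  TLB hit vpn=0x2A13 → PA=0x4310F
#7 VA=0x3603F6A (w,user):
  lvl0: tbl 0x2E, slot 27 ⇒ 0x4E007 (P1/RW1/US1/PS0)
  lvl1: tbl 0x4E, slot 3 ⇒ 0x50007 (P1/RW1/US1/PS0)
  → PA=0x50F6A  (2 entries read)

Access #6 PA: 0x4310F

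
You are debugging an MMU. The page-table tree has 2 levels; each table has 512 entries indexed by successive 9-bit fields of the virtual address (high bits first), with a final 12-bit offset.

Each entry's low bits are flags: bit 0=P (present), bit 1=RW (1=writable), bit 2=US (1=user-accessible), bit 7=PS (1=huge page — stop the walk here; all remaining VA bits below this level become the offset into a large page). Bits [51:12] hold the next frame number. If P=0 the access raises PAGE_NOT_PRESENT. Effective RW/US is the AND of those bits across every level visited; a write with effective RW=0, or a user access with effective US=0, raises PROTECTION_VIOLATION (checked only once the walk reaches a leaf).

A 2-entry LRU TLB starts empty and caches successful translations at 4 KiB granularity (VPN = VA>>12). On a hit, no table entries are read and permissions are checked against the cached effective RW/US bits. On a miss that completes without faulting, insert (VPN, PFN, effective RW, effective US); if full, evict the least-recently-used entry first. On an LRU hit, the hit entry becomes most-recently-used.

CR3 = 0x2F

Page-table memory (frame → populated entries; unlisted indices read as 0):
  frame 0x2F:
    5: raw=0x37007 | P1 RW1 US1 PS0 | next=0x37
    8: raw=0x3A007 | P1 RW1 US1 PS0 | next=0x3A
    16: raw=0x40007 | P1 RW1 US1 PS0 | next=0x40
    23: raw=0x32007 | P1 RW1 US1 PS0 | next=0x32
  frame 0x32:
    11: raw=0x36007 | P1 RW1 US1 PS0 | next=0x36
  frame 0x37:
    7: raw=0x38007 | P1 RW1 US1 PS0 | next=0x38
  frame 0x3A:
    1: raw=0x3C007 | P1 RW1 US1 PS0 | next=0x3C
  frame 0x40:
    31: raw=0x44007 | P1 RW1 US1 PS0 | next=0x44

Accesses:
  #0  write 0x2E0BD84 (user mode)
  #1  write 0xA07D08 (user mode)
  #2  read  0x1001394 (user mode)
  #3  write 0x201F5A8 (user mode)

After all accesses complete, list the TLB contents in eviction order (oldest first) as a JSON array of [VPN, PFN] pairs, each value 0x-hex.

Walk each access:
#0 VA=0x2E0BD84 (w,user):
  L0 @0x2F[23] → 0x32007  P=1,RW=1,US=1,PS=0
  L1 @0x32[11] → 0x36007  P=1,RW=1,US=1,PS=0
  ✓ 0x36D84  — 2 lookups
#1 VA=0xA07D08 (w,user):
  L0 @0x2F[5] → 0x37007  P=1,RW=1,US=1,PS=0
  L1 @0x37[7] → 0x38007  P=1,RW=1,US=1,PS=0
  ✓ 0x38D08  — 2 lookups
#2 VA=0x1001394 (r,user):
  L0 @0x2F[8] → 0x3A007  P=1,RW=1,US=1,PS=0
  L1 @0x3A[1] → 0x3C007  P=1,RW=1,US=1,PS=0
  ✓ 0x3C394  — 2 lookups
#3 VA=0x201F5A8 (w,user):
  L0 @0x2F[16] → 0x40007  P=1,RW=1,US=1,PS=0
  L1 @0x40[31] → 0x44007  P=1,RW=1,US=1,PS=0
  ✓ 0x445A8  — 2 lookups

TLB: [["0x1001", "0x3C"], ["0x201F", "0x44"]]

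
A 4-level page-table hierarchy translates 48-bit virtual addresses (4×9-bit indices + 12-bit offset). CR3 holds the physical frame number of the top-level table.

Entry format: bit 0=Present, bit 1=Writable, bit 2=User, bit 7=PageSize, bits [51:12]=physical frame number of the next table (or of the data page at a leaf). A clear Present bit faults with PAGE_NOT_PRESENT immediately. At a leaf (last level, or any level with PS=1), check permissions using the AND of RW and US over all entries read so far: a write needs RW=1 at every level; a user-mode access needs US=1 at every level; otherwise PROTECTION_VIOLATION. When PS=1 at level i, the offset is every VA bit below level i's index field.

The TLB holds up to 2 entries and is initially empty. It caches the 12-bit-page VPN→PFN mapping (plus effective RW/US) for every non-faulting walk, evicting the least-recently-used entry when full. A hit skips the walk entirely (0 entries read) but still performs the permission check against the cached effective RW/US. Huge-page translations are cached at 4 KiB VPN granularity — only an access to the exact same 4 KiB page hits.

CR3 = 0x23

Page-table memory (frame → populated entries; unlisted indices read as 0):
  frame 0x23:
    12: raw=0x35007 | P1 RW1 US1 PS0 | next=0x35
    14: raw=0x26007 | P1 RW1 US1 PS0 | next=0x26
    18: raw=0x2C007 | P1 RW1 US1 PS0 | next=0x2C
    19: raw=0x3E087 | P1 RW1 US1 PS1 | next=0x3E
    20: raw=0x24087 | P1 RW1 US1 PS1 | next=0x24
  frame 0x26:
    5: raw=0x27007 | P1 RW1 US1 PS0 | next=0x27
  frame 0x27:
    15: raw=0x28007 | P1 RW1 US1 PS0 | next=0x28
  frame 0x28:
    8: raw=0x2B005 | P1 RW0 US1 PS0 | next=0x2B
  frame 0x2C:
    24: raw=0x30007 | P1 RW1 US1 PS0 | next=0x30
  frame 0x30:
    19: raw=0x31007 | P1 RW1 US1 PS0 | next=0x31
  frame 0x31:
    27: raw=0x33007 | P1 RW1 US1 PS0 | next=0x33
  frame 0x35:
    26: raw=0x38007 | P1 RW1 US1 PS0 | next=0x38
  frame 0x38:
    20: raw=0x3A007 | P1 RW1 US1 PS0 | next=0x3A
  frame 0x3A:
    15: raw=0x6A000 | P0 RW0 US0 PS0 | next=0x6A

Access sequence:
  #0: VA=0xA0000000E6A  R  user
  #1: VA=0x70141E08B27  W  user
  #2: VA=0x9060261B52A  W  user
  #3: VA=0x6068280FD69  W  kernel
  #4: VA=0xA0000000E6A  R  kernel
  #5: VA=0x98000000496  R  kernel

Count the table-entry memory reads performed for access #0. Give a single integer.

Trace:
#0 VA=0xA0000000E6A (r,user):
  lvl0: tbl 0x23, slot 20 ⇒ 0x24087 (P1/RW1/US1/PS1)
  ✓ 0x24E6A (huge @L0)  — 1 lookups
#1 VA=0x70141E08B27 (w,user):
  lvl0: tbl 0x23, slot 14 ⇒ 0x26007 (P1/RW1/US1/PS0)
  lvl1: tbl 0x26, slot 5 ⇒ 0x27007 (P1/RW1/US1/PS0)
  lvl2: tbl 0x27, slot 15 ⇒ 0x28007 (P1/RW1/US1/PS0)
  lvl3: tbl 0x28, slot 8 ⇒ 0x2B005 (P1/RW0/US1/PS0)
  → PROTECTION_VIOLATION  (4 entries read)
#2 VA=0x9060261B52A (w,user):
  lvl0: tbl 0x23, slot 18 ⇒ 0x2C007 (P1/RW1/US1/PS0)
  lvl1: tbl 0x2C, slot 24 ⇒ 0x30007 (P1/RW1/US1/PS0)
  lvl2: tbl 0x30, slot 19 ⇒ 0x31007 (P1/RW1/US1/PS0)
  lvl3: tbl 0x31, slot 27 ⇒ 0x33007 (P1/RW1/US1/PS0)
  ✓ 0x3352A  — 4 lookups
#3 VA=0x6068280FD69 (w,kernel):
  lvl0: tbl 0x23, slot 12 ⇒ 0x35007 (P1/RW1/US1/PS0)
  lvl1: tbl 0x35, slot 26 ⇒ 0x38007 (P1/RW1/US1/PS0)
  lvl2: tbl 0x38, slot 20 ⇒ 0x3A007 (P1/RW1/US1/PS0)
  lvl3: tbl 0x3A, slot 15 ⇒ 0x6A000 (P0/RW0/US0/PS0)
  → PAGE_NOT_PRESENT  (4 entries read)
#4 VA=0xA0000000E6A (r,kernel):
  TLB hit vpn=0xA0000000 → PA=0x24E6A
#5 VA=0x98000000496 (r,kernel):
  lvl0: tbl 0x23, slot 19 ⇒ 0x3E087 (P1/RW1/US1/PS1)
  ✓ 0x3E496 (huge @L0)  — 1 lookups

Entries read for #0: 1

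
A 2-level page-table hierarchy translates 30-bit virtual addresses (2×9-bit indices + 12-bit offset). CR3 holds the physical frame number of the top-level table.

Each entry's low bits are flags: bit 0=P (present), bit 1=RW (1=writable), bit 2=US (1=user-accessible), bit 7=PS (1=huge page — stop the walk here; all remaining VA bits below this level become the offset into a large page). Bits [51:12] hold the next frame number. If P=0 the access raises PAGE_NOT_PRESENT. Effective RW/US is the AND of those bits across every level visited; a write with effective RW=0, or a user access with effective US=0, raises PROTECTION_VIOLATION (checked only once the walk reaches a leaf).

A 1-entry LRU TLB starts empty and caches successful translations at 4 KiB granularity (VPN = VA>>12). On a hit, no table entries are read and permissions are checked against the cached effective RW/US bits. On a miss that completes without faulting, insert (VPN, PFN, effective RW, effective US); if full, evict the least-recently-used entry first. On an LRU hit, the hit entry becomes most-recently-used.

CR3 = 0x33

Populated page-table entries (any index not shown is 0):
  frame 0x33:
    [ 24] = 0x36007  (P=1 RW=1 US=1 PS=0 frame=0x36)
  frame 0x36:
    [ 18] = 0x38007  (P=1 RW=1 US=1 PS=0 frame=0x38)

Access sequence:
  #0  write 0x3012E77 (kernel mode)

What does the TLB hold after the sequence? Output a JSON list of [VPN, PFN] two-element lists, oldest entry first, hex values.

Trace:
#0 VA=0x3012E77 (w,kernel):
  L0: frame=0x33 idx=24 entry=0x36007 [P=1 RW=1 US=1 PS=0]
  L1: frame=0x36 idx=18 entry=0x38007 [P=1 RW=1 US=1 PS=0]
  ⇒ phys 0x38E77  [2 reads]

TLB: [["0x3012", "0x38"]]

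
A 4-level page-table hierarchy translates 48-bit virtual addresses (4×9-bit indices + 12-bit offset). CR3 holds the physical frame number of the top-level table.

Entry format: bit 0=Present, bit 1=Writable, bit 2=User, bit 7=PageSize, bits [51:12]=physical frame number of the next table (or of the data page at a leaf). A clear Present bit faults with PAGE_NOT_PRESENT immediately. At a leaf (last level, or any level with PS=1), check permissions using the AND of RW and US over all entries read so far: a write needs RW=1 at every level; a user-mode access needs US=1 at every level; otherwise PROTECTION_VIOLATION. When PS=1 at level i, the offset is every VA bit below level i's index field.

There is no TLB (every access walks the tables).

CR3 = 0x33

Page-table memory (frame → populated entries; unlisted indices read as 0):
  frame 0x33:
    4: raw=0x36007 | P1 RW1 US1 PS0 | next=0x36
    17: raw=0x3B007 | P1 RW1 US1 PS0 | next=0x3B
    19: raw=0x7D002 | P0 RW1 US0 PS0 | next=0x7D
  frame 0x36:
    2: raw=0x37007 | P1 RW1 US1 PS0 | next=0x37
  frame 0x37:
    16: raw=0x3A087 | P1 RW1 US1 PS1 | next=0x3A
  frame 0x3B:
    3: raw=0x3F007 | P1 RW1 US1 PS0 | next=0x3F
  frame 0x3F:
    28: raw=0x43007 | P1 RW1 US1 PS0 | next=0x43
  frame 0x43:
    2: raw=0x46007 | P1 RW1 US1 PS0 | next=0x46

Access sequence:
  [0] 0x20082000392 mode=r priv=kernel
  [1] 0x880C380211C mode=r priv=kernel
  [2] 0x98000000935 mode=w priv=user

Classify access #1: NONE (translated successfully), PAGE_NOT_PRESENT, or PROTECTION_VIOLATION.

Trace:
#0 VA=0x20082000392 (r,kernel):
  lvl0: tbl 0x33, slot 4 ⇒ 0x36007 (P1/RW1/US1/PS0)
  lvl1: tbl 0x36, slot 2 ⇒ 0x37007 (P1/RW1/US1/PS0)
  lvl2: tbl 0x37, slot 16 ⇒ 0x3A087 (P1/RW1/US1/PS1)
  → PA=0x3A392 (huge @L2)  (3 entries read)
#1 VA=0x880C380211C (r,kernel):
  lvl0: tbl 0x33, slot 17 ⇒ 0x3B007 (P1/RW1/US1/PS0)
  lvl1: tbl 0x3B, slot 3 ⇒ 0x3F007 (P1/RW1/US1/PS0)
  lvl2: tbl 0x3F, slot 28 ⇒ 0x43007 (P1/RW1/US1/PS0)
  lvl3: tbl 0x43, slot 2 ⇒ 0x46007 (P1/RW1/US1/PS0)
  → PA=0x4611C  (4 entries read)
#2 VA=0x98000000935 (w,user):
  lvl0: tbl 0x33, slot 19 ⇒ 0x7D002 (P0/RW1/US0/PS0)
  ⇒ fault: PAGE_NOT_PRESENT  — 1 lookups

Access #1 fault: NONE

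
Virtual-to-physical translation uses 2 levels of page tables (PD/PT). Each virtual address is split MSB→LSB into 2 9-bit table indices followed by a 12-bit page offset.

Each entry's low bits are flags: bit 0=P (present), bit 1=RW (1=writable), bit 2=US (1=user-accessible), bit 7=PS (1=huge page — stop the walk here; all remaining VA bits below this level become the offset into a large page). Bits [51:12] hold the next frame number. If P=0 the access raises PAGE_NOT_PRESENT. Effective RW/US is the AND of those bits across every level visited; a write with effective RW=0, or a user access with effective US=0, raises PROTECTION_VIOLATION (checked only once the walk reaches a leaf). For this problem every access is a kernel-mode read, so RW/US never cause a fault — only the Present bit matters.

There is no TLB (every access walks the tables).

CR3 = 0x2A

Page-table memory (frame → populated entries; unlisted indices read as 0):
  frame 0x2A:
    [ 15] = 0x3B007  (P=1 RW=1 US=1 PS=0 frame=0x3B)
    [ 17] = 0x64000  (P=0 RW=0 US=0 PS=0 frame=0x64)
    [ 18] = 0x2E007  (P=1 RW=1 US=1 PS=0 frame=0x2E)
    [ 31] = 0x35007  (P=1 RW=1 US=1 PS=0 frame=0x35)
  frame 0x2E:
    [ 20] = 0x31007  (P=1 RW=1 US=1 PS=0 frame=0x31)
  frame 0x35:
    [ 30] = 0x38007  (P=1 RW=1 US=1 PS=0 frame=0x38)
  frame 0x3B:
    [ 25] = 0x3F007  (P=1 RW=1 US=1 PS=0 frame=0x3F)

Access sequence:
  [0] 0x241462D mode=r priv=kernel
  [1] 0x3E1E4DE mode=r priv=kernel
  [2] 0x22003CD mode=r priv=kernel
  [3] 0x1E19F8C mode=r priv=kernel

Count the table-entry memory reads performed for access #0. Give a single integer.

Trace:
#0 VA=0x241462D (r,kernel):
  [0] read 0x2A idx=18: raw=0x2E007 flags P=1 W=1 U=1 S=0
  [1] read 0x2E idx=20: raw=0x31007 flags P=1 W=1 U=1 S=0
  ⇒ phys 0x3162D  [2 reads]
#1 VA=0x3E1E4DE (r,kernel):
  [0] read 0x2A idx=31: raw=0x35007 flags P=1 W=1 U=1 S=0
  [1] read 0x35 idx=30: raw=0x38007 flags P=1 W=1 U=1 S=0
  ⇒ phys 0x384DE  [2 reads]
#2 VA=0x22003CD (r,kernel):
  [0] read 0x2A idx=17: raw=0x64000 flags P=0 W=0 U=0 S=0
  → PAGE_NOT_PRESENT  (1 entries read)
#3 VA=0x1E19F8C (r,kernel):
  [0] read 0x2A idx=15: raw=0x3B007 flags P=1 W=1 U=1 S=0
  [1] read 0x3B idx=25: raw=0x3F007 flags P=1 W=1 U=1 S=0
  ⇒ phys 0x3FF8C  [2 reads]

Entries read for #0: 2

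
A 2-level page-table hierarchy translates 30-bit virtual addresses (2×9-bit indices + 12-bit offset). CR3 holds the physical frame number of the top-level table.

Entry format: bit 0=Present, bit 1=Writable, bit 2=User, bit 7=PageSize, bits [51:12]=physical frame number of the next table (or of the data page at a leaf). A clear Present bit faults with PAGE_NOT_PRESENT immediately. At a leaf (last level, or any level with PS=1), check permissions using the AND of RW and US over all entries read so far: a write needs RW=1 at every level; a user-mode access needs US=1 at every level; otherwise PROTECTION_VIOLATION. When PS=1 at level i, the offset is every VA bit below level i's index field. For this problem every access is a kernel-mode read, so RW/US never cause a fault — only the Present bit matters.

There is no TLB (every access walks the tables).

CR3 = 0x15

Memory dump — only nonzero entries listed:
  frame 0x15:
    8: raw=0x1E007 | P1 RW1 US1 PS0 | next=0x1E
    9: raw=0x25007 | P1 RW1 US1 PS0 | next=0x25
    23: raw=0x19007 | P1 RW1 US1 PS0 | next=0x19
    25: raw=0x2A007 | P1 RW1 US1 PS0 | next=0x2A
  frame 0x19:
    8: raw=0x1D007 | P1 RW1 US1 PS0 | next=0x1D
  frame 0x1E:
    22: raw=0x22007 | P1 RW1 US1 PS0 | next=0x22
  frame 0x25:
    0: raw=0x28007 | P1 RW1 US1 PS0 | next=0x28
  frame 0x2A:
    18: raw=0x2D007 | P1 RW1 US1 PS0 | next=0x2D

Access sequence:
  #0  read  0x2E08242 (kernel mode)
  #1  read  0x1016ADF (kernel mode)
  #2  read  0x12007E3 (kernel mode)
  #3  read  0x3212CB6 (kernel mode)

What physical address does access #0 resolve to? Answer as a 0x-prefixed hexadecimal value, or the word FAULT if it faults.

Walk each access:
#0 VA=0x2E08242 (r,kernel):
  L0: frame=0x15 idx=23 entry=0x19007 [P=1 RW=1 US=1 PS=0]
  L1: frame=0x19 idx=8 entry=0x1D007 [P=1 RW=1 US=1 PS=0]
  ✓ 0x1D242  — 2 lookups
#1 VA=0x1016ADF (r,kernel):
  L0: frame=0x15 idx=8 entry=0x1E007 [P=1 RW=1 US=1 PS=0]
  L1: frame=0x1E idx=22 entry=0x22007 [P=1 RW=1 US=1 PS=0]
  ✓ 0x22ADF  — 2 lookups
#2 VA=0x12007E3 (r,kernel):
  L0: frame=0x15 idx=9 entry=0x25007 [P=1 RW=1 US=1 PS=0]
  L1: frame=0x25 idx=0 entry=0x28007 [P=1 RW=1 US=1 PS=0]
  ✓ 0x287E3  — 2 lookups
#3 VA=0x3212CB6 (r,kernel):
  L0: frame=0x15 idx=25 entry=0x2A007 [P=1 RW=1 US=1 PS=0]
  L1: frame=0x2A idx=18 entry=0x2D007 [P=1 RW=1 US=1 PS=0]
  ✓ 0x2DCB6  — 2 lookups

Access #0 PA: 0x1D242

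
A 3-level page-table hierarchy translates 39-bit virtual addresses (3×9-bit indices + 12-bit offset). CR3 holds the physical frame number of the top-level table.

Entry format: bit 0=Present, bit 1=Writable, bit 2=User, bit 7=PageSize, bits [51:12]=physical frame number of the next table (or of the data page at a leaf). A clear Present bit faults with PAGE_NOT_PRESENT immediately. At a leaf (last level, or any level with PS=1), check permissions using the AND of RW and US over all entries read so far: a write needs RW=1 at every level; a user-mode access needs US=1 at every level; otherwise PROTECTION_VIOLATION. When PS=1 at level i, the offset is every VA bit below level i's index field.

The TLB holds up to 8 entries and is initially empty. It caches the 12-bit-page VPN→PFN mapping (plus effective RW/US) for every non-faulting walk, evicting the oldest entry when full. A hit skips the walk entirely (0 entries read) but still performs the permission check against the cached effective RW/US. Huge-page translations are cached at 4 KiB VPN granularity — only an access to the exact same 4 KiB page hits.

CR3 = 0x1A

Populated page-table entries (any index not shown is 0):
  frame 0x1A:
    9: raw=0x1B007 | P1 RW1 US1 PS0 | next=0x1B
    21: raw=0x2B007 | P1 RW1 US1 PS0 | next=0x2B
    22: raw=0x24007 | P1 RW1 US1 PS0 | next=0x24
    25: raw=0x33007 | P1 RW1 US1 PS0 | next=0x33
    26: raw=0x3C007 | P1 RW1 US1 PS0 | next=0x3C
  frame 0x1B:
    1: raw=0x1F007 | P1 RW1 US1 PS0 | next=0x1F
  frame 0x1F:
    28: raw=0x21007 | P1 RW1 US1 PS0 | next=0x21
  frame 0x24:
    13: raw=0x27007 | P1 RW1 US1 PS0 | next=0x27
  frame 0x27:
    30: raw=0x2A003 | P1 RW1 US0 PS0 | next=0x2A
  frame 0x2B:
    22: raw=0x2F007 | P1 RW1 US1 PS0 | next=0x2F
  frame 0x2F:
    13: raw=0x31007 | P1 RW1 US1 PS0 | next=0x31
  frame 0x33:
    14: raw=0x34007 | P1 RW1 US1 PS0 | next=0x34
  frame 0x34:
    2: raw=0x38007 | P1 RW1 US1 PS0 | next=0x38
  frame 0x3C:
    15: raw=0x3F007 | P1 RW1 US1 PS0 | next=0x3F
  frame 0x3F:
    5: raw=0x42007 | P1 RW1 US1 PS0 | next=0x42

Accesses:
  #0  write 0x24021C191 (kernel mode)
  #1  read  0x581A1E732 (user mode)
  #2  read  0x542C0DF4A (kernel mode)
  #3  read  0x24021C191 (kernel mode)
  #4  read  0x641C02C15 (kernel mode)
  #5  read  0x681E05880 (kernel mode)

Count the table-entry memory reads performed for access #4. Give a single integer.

Walk each access:
#0 VA=0x24021C191 (w,kernel):
  lvl0: tbl 0x1A, slot 9 ⇒ 0x1B007 (P1/RW1/US1/PS0)
  lvl1: tbl 0x1B, slot 1 ⇒ 0x1F007 (P1/RW1/US1/PS0)
  lvl2: tbl 0x1F, slot 28 ⇒ 0x21007 (P1/RW1/US1/PS0)
  ⇒ phys 0x21191  [3 reads]
#1 VA=0x581A1E732 (r,user):
  lvl0: tbl 0x1A, slot 22 ⇒ 0x24007 (P1/RW1/US1/PS0)
  lvl1: tbl 0x24, slot 13 ⇒ 0x27007 (P1/RW1/US1/PS0)
  lvl2: tbl 0x27, slot 30 ⇒ 0x2A003 (P1/RW1/US0/PS0)
  ✗ PROTECTION_VIOLATION  [3 reads]
#2 VA=0x542C0DF4A (r,kernel):
  lvl0: tbl 0x1A, slot 21 ⇒ 0x2B007 (P1/RW1/US1/PS0)
  lvl1: tbl 0x2B, slot 22 ⇒ 0x2F007 (P1/RW1/US1/PS0)
  lvl2: tbl 0x2F, slot 13 ⇒ 0x31007 (P1/RW1/US1/PS0)
  ⇒ phys 0x31F4A  [3 reads]
#3 VA=0x24021C191 (r,kernel):
  TLB hit vpn=0x24021C → PA=0x21191
#4 VA=0x641C02C15 (r,kernel):
  lvl0: tbl 0x1A, slot 25 ⇒ 0x33007 (P1/RW1/US1/PS0)
  lvl1: tbl 0x33, slot 14 ⇒ 0x34007 (P1/RW1/US1/PS0)
  lvl2: tbl 0x34, slot 2 ⇒ 0x38007 (P1/RW1/US1/PS0)
  ⇒ phys 0x38C15  [3 reads]
#5 VA=0x681E05880 (r,kernel):
  lvl0: tbl 0x1A, slot 26 ⇒ 0x3C007 (P1/RW1/US1/PS0)
  lvl1: tbl 0x3C, slot 15 ⇒ 0x3F007 (P1/RW1/US1/PS0)
  lvl2: tbl 0x3F, slot 5 ⇒ 0x42007 (P1/RW1/US1/PS0)
  ⇒ phys 0x42880  [3 reads]

Entries read for #4: 3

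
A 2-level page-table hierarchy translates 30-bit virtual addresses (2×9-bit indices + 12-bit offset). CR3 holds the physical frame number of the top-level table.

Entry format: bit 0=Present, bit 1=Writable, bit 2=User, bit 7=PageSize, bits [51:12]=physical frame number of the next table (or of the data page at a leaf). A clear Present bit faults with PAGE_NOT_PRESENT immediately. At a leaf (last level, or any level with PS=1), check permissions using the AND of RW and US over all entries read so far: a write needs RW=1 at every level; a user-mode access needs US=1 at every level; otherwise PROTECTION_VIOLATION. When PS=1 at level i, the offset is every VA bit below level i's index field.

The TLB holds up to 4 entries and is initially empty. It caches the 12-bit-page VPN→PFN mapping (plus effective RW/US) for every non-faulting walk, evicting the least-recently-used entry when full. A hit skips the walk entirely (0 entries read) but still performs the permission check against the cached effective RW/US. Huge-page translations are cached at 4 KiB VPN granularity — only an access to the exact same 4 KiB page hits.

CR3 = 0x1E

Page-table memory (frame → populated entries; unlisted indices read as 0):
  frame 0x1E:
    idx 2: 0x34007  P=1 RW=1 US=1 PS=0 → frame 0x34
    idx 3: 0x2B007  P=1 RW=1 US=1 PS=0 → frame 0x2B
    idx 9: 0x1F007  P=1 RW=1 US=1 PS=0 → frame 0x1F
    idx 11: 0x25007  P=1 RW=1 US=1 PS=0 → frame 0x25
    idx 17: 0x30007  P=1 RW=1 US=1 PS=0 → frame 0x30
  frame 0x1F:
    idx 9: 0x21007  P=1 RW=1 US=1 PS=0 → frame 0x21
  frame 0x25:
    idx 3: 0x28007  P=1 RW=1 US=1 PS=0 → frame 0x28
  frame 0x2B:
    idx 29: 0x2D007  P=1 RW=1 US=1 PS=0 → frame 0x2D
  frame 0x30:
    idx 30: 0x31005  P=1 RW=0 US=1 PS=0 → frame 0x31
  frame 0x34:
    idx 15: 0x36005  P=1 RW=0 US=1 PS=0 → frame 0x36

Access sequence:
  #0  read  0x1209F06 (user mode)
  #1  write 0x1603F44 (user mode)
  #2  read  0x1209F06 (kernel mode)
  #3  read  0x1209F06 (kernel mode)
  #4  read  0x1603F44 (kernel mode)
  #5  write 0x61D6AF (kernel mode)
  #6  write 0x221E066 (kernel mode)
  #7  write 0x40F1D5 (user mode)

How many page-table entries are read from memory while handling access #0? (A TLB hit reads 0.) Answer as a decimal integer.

Walk each access:
#0 VA=0x1209F06 (r,user):
  L0 @0x1E[9] → 0x1F007  P=1,RW=1,US=1,PS=0
  L1 @0x1F[9] → 0x21007  P=1,RW=1,US=1,PS=0
  ✓ 0x21F06  — 2 lookups
#1 VA=0x1603F44 (w,user):
  L0 @0x1E[11] → 0x25007  P=1,RW=1,US=1,PS=0
  L1 @0x25[3] → 0x28007  P=1,RW=1,US=1,PS=0
  ✓ 0x28F44  — 2 lookups
#2 VA=0x1209F06 (r,kernel):
  TLB hit vpn=0x1209 → PA=0x21F06
#3 VA=0x1209F06 (r,kernel):
  TLB hit vpn=0x1209 → PA=0x21F06
#4 VA=0x1603F44 (r,kernel):
  TLB hit vpn=0x1603 → PA=0x28F44
#5 VA=0x61D6AF (w,kernel):
  L0 @0x1E[3] → 0x2B007  P=1,RW=1,US=1,PS=0
  L1 @0x2B[29] → 0x2D007  P=1,RW=1,US=1,PS=0
  ✓ 0x2D6AF  — 2 lookups
#6 VA=0x221E066 (w,kernel):
  L0 @0x1E[17] → 0x30007  P=1,RW=1,US=1,PS=0
  L1 @0x30[30] → 0x31005  P=1,RW=0,US=1,PS=0
  ✗ PROTECTION_VIOLATION  [2 reads]
#7 VA=0x40F1D5 (w,user):
  L0 @0x1E[2] → 0x34007  P=1,RW=1,US=1,PS=0
  L1 @0x34[15] → 0x36005  P=1,RW=0,US=1,PS=0
  ✗ PROTECTION_VIOLATION  [2 reads]

Entries read for #0: 2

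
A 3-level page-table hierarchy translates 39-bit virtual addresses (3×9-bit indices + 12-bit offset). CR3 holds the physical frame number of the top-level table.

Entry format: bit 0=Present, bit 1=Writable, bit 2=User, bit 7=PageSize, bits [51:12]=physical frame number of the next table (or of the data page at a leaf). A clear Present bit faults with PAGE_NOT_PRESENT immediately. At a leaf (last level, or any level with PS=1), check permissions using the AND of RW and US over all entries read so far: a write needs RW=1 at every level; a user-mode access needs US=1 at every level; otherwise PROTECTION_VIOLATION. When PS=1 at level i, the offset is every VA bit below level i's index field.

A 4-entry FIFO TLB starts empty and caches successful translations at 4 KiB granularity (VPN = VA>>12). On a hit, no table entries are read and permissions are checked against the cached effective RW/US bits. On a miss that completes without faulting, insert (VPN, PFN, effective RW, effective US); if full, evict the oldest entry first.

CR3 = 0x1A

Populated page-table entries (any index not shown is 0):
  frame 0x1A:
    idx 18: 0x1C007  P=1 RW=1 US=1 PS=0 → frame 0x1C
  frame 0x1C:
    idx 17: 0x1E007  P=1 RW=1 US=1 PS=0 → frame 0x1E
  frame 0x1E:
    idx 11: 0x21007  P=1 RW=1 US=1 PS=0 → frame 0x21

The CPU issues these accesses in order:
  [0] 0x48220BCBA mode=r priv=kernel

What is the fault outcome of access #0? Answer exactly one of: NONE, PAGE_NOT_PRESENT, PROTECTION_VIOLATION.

Walk each access:
#0 VA=0x48220BCBA (r,kernel):
  [0] read 0x1A idx=18: raw=0x1C007 flags P=1 W=1 U=1 S=0
  [1] read 0x1C idx=17: raw=0x1E007 flags P=1 W=1 U=1 S=0
  [2] read 0x1E idx=11: raw=0x21007 flags P=1 W=1 U=1 S=0
  ⇒ phys 0x21CBA  [3 reads]

Access #0 fault: NONE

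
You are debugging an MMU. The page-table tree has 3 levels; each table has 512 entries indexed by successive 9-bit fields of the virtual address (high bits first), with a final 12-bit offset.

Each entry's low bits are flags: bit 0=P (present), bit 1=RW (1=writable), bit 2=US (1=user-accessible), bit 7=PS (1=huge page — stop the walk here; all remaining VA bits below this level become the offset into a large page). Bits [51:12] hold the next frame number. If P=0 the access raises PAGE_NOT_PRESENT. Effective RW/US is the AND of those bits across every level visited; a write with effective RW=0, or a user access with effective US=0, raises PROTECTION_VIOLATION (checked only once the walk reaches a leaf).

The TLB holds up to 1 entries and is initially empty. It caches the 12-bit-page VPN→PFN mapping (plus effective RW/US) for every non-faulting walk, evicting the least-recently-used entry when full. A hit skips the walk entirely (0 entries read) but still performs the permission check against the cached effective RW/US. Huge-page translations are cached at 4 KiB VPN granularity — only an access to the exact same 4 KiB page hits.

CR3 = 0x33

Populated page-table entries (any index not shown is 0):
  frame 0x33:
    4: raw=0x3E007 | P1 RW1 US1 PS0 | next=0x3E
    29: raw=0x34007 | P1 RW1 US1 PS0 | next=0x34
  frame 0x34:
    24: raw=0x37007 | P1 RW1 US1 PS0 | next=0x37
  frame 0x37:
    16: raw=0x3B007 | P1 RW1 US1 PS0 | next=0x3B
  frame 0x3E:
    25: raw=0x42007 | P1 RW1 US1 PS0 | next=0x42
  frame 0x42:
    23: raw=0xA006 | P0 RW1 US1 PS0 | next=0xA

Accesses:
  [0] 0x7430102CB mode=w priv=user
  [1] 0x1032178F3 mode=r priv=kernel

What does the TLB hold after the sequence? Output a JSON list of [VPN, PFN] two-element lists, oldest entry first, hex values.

Walk each access:
#0 VA=0x7430102CB (w,user):
  L0: frame=0x33 idx=29 entry=0x34007 [P=1 RW=1 US=1 PS=0]
  L1: frame=0x34 idx=24 entry=0x37007 [P=1 RW=1 US=1 PS=0]
  L2: frame=0x37 idx=16 entry=0x3B007 [P=1 RW=1 US=1 PS=0]
  ✓ 0x3B2CB  — 3 lookups
#1 VA=0x1032178F3 (r,kernel):
  L0: frame=0x33 idx=4 entry=0x3E007 [P=1 RW=1 US=1 PS=0]
  L1: frame=0x3E idx=25 entry=0x42007 [P=1 RW=1 US=1 PS=0]
  L2: frame=0x42 idx=23 entry=0xA006 [P=0 RW=1 US=1 PS=0]
  ✗ PAGE_NOT_PRESENT  [3 reads]

TLB: [["0x743010", "0x3B"]]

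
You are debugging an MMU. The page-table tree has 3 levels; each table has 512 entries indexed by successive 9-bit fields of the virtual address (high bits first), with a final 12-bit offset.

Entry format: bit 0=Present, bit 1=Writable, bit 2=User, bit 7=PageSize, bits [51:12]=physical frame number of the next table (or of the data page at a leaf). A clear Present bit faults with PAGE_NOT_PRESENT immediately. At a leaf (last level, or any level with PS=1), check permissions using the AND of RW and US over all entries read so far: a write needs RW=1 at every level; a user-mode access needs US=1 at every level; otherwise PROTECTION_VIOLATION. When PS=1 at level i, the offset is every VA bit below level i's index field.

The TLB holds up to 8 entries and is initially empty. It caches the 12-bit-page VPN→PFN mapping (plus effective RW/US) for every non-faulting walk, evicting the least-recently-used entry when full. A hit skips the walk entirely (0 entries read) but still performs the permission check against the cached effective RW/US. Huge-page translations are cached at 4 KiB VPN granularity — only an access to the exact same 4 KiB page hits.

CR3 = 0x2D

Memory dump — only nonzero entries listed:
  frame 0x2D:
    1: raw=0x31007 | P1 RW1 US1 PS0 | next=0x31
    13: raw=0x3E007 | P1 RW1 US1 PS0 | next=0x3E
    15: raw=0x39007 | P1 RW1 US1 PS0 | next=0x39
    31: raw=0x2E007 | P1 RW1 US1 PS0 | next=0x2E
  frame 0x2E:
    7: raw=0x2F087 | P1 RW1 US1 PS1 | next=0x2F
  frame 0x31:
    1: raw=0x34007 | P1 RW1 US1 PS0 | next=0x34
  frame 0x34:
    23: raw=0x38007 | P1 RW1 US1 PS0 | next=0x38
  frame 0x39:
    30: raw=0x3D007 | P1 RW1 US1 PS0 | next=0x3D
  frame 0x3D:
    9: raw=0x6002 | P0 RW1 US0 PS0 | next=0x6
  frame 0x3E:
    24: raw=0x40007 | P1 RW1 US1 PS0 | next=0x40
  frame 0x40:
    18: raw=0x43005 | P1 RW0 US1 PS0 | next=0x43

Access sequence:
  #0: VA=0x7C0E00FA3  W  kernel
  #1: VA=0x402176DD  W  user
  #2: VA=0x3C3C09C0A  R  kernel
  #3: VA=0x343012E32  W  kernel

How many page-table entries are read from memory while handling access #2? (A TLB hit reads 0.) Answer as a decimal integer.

Walk each access:
#0 VA=0x7C0E00FA3 (w,kernel):
  L0 @0x2D[31] → 0x2E007  P=1,RW=1,US=1,PS=0
  L1 @0x2E[7] → 0x2F087  P=1,RW=1,US=1,PS=1
  → PA=0x2FFA3 (huge @L1)  (2 entries read)
#1 VA=0x402176DD (w,user):
  L0 @0x2D[1] → 0x31007  P=1,RW=1,US=1,PS=0
  L1 @0x31[1] → 0x34007  P=1,RW=1,US=1,PS=0
  L2 @0x34[23] → 0x38007  P=1,RW=1,US=1,PS=0
  → PA=0x386DD  (3 entries read)
#2 VA=0x3C3C09C0A (r,kernel):
  L0 @0x2D[15] → 0x39007  P=1,RW=1,US=1,PS=0
  L1 @0x39[30] → 0x3D007  P=1,RW=1,US=1,PS=0
  L2 @0x3D[9] → 0x6002  P=0,RW=1,US=0,PS=0
  ✗ PAGE_NOT_PRESENT  [3 reads]
#3 VA=0x343012E32 (w,kernel):
  L0 @0x2D[13] → 0x3E007  P=1,RW=1,US=1,PS=0
  L1 @0x3E[24] → 0x40007  P=1,RW=1,US=1,PS=0
  L2 @0x40[18] → 0x43005  P=1,RW=0,US=1,PS=0
  ✗ PROTECTION_VIOLATION  [3 reads]

Entries read for #2: 3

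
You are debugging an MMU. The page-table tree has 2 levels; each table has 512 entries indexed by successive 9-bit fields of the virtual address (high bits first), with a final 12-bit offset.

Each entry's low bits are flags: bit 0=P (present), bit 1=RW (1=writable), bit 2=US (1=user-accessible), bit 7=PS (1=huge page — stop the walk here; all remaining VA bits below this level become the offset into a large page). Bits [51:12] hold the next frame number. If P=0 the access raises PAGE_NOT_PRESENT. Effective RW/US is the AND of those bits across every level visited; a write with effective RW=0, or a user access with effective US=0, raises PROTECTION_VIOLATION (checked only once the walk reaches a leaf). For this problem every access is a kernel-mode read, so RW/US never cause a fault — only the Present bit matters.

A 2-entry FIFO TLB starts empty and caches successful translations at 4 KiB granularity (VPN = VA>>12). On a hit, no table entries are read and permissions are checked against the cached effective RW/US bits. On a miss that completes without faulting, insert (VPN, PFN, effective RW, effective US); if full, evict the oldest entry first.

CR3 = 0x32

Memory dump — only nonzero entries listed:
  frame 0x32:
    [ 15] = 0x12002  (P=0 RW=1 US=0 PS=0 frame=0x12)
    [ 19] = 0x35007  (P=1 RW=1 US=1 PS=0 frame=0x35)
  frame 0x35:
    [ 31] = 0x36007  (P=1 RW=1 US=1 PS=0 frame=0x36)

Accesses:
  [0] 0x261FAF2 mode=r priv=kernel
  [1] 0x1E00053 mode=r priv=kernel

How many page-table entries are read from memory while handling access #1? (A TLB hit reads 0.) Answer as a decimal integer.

Walk each access:
#0 VA=0x261FAF2 (r,kernel):
  [0] read 0x32 idx=19: raw=0x35007 flags P=1 W=1 U=1 S=0
  [1] read 0x35 idx=31: raw=0x36007 flags P=1 W=1 U=1 S=0
  ✓ 0x36AF2  — 2 lookups
#1 VA=0x1E00053 (r,kernel):
  [0] read 0x32 idx=15: raw=0x12002 flags P=0 W=1 U=0 S=0
  → PAGE_NOT_PRESENT  (1 entries read)

Entries read for #1: 1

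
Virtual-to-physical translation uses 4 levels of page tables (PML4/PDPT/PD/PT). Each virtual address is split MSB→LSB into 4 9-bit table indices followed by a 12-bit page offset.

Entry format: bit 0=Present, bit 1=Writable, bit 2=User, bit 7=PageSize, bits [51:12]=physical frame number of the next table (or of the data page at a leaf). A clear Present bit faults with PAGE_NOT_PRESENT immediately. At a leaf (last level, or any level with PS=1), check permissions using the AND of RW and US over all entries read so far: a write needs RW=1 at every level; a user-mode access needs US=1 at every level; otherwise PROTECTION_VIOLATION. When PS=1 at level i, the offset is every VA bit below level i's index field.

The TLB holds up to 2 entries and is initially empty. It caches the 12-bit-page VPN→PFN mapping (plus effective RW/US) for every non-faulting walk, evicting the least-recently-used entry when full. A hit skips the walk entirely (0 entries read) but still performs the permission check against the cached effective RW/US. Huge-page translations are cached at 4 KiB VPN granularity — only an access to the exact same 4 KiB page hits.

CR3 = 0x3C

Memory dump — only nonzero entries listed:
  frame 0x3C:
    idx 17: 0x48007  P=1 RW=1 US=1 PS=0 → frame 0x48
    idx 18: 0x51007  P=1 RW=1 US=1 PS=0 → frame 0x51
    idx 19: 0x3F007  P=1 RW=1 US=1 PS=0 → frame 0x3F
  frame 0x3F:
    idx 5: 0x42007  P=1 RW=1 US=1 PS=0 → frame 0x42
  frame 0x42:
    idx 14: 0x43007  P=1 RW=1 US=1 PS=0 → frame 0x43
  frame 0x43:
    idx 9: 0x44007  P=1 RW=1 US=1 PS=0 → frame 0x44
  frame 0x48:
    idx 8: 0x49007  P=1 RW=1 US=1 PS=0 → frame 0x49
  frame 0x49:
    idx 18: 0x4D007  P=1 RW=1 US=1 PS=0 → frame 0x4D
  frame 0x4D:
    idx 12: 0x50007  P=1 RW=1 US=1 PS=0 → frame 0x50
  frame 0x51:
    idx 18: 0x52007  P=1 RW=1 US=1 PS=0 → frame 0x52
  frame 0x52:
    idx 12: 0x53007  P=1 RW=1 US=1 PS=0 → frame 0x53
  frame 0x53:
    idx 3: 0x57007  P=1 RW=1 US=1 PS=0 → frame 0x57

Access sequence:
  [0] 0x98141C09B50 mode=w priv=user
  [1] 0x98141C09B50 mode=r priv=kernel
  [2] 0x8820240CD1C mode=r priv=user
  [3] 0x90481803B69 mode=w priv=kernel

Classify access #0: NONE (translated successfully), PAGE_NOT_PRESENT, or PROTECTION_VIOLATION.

Walk each access:
#0 VA=0x98141C09B50 (w,user):
  [0] read 0x3C idx=19: raw=0x3F007 flags P=1 W=1 U=1 S=0
  [1] read 0x3F idx=5: raw=0x42007 flags P=1 W=1 U=1 S=0
  [2] read 0x42 idx=14: raw=0x43007 flags P=1 W=1 U=1 S=0
  [3] read 0x43 idx=9: raw=0x44007 flags P=1 W=1 U=1 S=0
  ✓ 0x44B50  — 4 lookups
#1 VA=0x98141C09B50 (r,kernel):
  TLB hit vpn=0x98141C09 → PA=0x44B50
#2 VA=0x8820240CD1C (r,user):
  [0] read 0x3C idx=17: raw=0x48007 flags P=1 W=1 U=1 S=0
  [1] read 0x48 idx=8: raw=0x49007 flags P=1 W=1 U=1 S=0
  [2] read 0x49 idx=18: raw=0x4D007 flags P=1 W=1 U=1 S=0
  [3] read 0x4D idx=12: raw=0x50007 flags P=1 W=1 U=1 S=0
  ✓ 0x50D1C  — 4 lookups
#3 VA=0x90481803B69 (w,kernel):
  [0] read 0x3C idx=18: raw=0x51007 flags P=1 W=1 U=1 S=0
  [1] read 0x51 idx=18: raw=0x52007 flags P=1 W=1 U=1 S=0
  [2] read 0x52 idx=12: raw=0x53007 flags P=1 W=1 U=1 S=0
  [3] read 0x53 idx=3: raw=0x57007 flags P=1 W=1 U=1 S=0
  ✓ 0x57B69  — 4 lookups

Access #0 fault: NONE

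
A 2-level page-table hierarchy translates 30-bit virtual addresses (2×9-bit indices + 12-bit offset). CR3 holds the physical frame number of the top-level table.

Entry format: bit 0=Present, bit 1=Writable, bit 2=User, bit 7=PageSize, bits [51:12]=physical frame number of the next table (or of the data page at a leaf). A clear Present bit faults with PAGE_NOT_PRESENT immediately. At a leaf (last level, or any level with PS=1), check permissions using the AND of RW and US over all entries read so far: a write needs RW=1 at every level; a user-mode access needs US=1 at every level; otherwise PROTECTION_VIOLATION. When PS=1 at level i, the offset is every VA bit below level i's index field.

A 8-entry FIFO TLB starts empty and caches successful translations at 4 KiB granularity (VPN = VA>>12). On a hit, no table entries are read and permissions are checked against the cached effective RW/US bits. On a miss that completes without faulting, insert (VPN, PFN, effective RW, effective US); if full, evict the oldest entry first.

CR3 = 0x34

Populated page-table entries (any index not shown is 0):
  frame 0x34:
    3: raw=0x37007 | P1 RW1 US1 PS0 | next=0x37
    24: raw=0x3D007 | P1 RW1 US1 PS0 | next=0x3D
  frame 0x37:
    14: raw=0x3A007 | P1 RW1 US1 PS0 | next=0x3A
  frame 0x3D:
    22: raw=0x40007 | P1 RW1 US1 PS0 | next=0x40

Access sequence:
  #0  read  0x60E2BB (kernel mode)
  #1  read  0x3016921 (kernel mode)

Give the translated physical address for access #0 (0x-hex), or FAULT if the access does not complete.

Per-access translation:
#0 VA=0x60E2BB (r,kernel):
  lvl0: tbl 0x34, slot 3 ⇒ 0x37007 (P1/RW1/US1/PS0)
  lvl1: tbl 0x37, slot 14 ⇒ 0x3A007 (P1/RW1/US1/PS0)
  ✓ 0x3A2BB  — 2 lookups
#1 VA=0x3016921 (r,kernel):
  lvl0: tbl 0x34, slot 24 ⇒ 0x3D007 (P1/RW1/US1/PS0)
  lvl1: tbl 0x3D, slot 22 ⇒ 0x40007 (P1/RW1/US1/PS0)
  ✓ 0x40921  — 2 lookups

Access #0 PA: 0x3A2BB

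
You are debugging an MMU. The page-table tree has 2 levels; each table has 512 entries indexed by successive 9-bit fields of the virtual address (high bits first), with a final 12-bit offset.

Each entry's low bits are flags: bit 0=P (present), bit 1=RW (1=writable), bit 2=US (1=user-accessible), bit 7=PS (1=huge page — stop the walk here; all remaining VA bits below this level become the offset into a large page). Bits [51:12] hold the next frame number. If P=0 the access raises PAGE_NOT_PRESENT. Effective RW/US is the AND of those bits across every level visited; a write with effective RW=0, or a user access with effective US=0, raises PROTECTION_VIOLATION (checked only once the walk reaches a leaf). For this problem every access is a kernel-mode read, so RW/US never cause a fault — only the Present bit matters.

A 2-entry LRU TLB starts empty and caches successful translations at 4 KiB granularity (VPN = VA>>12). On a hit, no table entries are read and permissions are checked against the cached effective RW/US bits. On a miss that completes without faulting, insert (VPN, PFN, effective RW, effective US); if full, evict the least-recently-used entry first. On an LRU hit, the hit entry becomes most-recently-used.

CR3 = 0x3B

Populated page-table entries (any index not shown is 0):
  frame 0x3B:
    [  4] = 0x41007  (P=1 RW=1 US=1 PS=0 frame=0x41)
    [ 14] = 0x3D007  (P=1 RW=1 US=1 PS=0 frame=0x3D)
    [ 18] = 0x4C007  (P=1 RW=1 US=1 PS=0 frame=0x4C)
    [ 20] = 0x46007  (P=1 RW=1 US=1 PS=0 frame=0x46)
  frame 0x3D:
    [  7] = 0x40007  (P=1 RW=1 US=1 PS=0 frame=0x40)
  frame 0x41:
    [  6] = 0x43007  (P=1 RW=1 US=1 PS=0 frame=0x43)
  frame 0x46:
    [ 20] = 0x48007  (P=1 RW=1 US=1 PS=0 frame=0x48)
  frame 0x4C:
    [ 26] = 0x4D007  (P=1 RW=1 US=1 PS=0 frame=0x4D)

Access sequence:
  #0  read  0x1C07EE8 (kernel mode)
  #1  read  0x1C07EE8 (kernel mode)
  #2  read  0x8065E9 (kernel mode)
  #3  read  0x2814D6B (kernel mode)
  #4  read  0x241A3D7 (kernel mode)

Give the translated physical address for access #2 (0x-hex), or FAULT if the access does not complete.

Per-access translation:
#0 VA=0x1C07EE8 (r,kernel):
  L0: frame=0x3B idx=14 entry=0x3D007 [P=1 RW=1 US=1 PS=0]
  L1: frame=0x3D idx=7 entry=0x40007 [P=1 RW=1 US=1 PS=0]
  ✓ 0x40EE8  — 2 lookups
#1 VA=0x1C07EE8 (r,kernel):
  TLB hit vpn=0x1C07 → PA=0x40EE8
#2 VA=0x8065E9 (r,kernel):
  L0: frame=0x3B idx=4 entry=0x41007 [P=1 RW=1 US=1 PS=0]
  L1: frame=0x41 idx=6 entry=0x43007 [P=1 RW=1 US=1 PS=0]
  ✓ 0x435E9  — 2 lookups
#3 VA=0x2814D6B (r,kernel):
  L0: frame=0x3B idx=20 entry=0x46007 [P=1 RW=1 US=1 PS=0]
  L1: frame=0x46 idx=20 entry=0x48007 [P=1 RW=1 US=1 PS=0]
  ✓ 0x48D6B  — 2 lookups
#4 VA=0x241A3D7 (r,kernel):
  L0: frame=0x3B idx=18 entry=0x4C007 [P=1 RW=1 US=1 PS=0]
  L1: frame=0x4C idx=26 entry=0x4D007 [P=1 RW=1 US=1 PS=0]
  ✓ 0x4D3D7  — 2 lookups

Access #2 PA: 0x435E9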